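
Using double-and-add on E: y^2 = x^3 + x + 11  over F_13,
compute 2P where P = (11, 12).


k = 2 = 10_2 (binary, LSB first: 01)
Double-and-add from P = (11, 12):
  bit 0 = 0: acc unchanged = O
  bit 1 = 1: acc = O + (4, 1) = (4, 1)

2P = (4, 1)


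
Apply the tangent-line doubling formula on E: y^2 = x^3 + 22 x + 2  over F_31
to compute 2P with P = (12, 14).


Doubling: s = (3 x1^2 + a) / (2 y1)
s = (3*12^2 + 22) / (2*14) mod 31 = 14
x3 = s^2 - 2 x1 mod 31 = 14^2 - 2*12 = 17
y3 = s (x1 - x3) - y1 mod 31 = 14 * (12 - 17) - 14 = 9

2P = (17, 9)


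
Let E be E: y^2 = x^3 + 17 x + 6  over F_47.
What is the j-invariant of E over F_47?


Delta = -16(4 a^3 + 27 b^2) mod 47 = 3
-1728 * (4 a)^3 = -1728 * (4*17)^3 mod 47 = 22
j = 22 * 3^(-1) mod 47 = 23

j = 23 (mod 47)


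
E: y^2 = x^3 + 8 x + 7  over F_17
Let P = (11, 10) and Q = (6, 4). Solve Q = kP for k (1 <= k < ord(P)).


Enumerate multiples of P until we hit Q = (6, 4):
  1P = (11, 10)
  2P = (13, 9)
  3P = (6, 13)
  4P = (16, 10)
  5P = (7, 7)
  6P = (7, 10)
  7P = (16, 7)
  8P = (6, 4)
Match found at i = 8.

k = 8


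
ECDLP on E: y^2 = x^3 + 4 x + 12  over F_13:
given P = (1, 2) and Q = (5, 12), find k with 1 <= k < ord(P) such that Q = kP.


Enumerate multiples of P until we hit Q = (5, 12):
  1P = (1, 2)
  2P = (10, 5)
  3P = (5, 1)
  4P = (3, 5)
  5P = (8, 7)
  6P = (0, 8)
  7P = (9, 7)
  8P = (4, 1)
  9P = (11, 10)
  10P = (11, 3)
  11P = (4, 12)
  12P = (9, 6)
  13P = (0, 5)
  14P = (8, 6)
  15P = (3, 8)
  16P = (5, 12)
Match found at i = 16.

k = 16


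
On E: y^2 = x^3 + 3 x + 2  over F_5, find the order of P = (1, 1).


Compute successive multiples of P until we hit O:
  1P = (1, 1)
  2P = (2, 1)
  3P = (2, 4)
  4P = (1, 4)
  5P = O

ord(P) = 5


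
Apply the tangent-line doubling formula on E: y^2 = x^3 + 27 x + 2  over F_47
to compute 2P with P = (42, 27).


Doubling: s = (3 x1^2 + a) / (2 y1)
s = (3*42^2 + 27) / (2*27) mod 47 = 28
x3 = s^2 - 2 x1 mod 47 = 28^2 - 2*42 = 42
y3 = s (x1 - x3) - y1 mod 47 = 28 * (42 - 42) - 27 = 20

2P = (42, 20)


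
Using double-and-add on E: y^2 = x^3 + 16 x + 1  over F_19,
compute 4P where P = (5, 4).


k = 4 = 100_2 (binary, LSB first: 001)
Double-and-add from P = (5, 4):
  bit 0 = 0: acc unchanged = O
  bit 1 = 0: acc unchanged = O
  bit 2 = 1: acc = O + (7, 0) = (7, 0)

4P = (7, 0)


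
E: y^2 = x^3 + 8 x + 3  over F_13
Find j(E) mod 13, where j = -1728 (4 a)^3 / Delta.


Delta = -16(4 a^3 + 27 b^2) mod 13 = 4
-1728 * (4 a)^3 = -1728 * (4*8)^3 mod 13 = 8
j = 8 * 4^(-1) mod 13 = 2

j = 2 (mod 13)


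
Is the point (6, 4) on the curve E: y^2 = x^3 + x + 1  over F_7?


Check whether y^2 = x^3 + 1 x + 1 (mod 7) for (x, y) = (6, 4).
LHS: y^2 = 4^2 mod 7 = 2
RHS: x^3 + 1 x + 1 = 6^3 + 1*6 + 1 mod 7 = 6
LHS != RHS

No, not on the curve


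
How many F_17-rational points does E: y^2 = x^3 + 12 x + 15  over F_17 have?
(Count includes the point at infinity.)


For each x in F_17, count y with y^2 = x^3 + 12 x + 15 mod 17:
  x = 0: RHS = 15, y in [7, 10]  -> 2 point(s)
  x = 2: RHS = 13, y in [8, 9]  -> 2 point(s)
  x = 4: RHS = 8, y in [5, 12]  -> 2 point(s)
  x = 5: RHS = 13, y in [8, 9]  -> 2 point(s)
  x = 7: RHS = 0, y in [0]  -> 1 point(s)
  x = 9: RHS = 2, y in [6, 11]  -> 2 point(s)
  x = 10: RHS = 13, y in [8, 9]  -> 2 point(s)
  x = 11: RHS = 16, y in [4, 13]  -> 2 point(s)
  x = 12: RHS = 0, y in [0]  -> 1 point(s)
  x = 15: RHS = 0, y in [0]  -> 1 point(s)
  x = 16: RHS = 2, y in [6, 11]  -> 2 point(s)
Affine points: 19. Add the point at infinity: total = 20.

#E(F_17) = 20


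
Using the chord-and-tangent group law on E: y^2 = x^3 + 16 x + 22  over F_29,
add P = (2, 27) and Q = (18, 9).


P != Q, so use the chord formula.
s = (y2 - y1) / (x2 - x1) = (11) / (16) mod 29 = 17
x3 = s^2 - x1 - x2 mod 29 = 17^2 - 2 - 18 = 8
y3 = s (x1 - x3) - y1 mod 29 = 17 * (2 - 8) - 27 = 16

P + Q = (8, 16)


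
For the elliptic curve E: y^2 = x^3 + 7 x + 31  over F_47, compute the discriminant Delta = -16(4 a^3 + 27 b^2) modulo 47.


4 a^3 + 27 b^2 = 4*7^3 + 27*31^2 = 1372 + 25947 = 27319
Delta = -16 * (27319) = -437104
Delta mod 47 = 43

Delta = 43 (mod 47)


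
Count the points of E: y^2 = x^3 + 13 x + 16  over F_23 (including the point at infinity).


For each x in F_23, count y with y^2 = x^3 + 13 x + 16 mod 23:
  x = 0: RHS = 16, y in [4, 19]  -> 2 point(s)
  x = 2: RHS = 4, y in [2, 21]  -> 2 point(s)
  x = 3: RHS = 13, y in [6, 17]  -> 2 point(s)
  x = 7: RHS = 13, y in [6, 17]  -> 2 point(s)
  x = 11: RHS = 18, y in [8, 15]  -> 2 point(s)
  x = 13: RHS = 13, y in [6, 17]  -> 2 point(s)
  x = 22: RHS = 2, y in [5, 18]  -> 2 point(s)
Affine points: 14. Add the point at infinity: total = 15.

#E(F_23) = 15


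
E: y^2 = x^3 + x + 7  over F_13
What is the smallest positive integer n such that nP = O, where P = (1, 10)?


Compute successive multiples of P until we hit O:
  1P = (1, 10)
  2P = (10, 9)
  3P = (11, 7)
  4P = (2, 2)
  5P = (9, 2)
  6P = (4, 6)
  7P = (4, 7)
  8P = (9, 11)
  ... (continuing to 13P)
  13P = O

ord(P) = 13


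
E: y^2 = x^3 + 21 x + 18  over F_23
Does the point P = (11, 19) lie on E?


Check whether y^2 = x^3 + 21 x + 18 (mod 23) for (x, y) = (11, 19).
LHS: y^2 = 19^2 mod 23 = 16
RHS: x^3 + 21 x + 18 = 11^3 + 21*11 + 18 mod 23 = 16
LHS = RHS

Yes, on the curve


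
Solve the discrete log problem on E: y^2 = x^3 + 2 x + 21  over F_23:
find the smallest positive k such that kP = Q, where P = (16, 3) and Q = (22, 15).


Enumerate multiples of P until we hit Q = (22, 15):
  1P = (16, 3)
  2P = (18, 1)
  3P = (13, 17)
  4P = (3, 13)
  5P = (5, 8)
  6P = (10, 11)
  7P = (9, 3)
  8P = (21, 20)
  9P = (4, 1)
  10P = (19, 8)
  11P = (1, 22)
  12P = (12, 18)
  13P = (22, 8)
  14P = (17, 0)
  15P = (22, 15)
Match found at i = 15.

k = 15


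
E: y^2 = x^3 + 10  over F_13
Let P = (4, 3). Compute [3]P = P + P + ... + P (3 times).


k = 3 = 11_2 (binary, LSB first: 11)
Double-and-add from P = (4, 3):
  bit 0 = 1: acc = O + (4, 3) = (4, 3)
  bit 1 = 1: acc = (4, 3) + (4, 10) = O

3P = O


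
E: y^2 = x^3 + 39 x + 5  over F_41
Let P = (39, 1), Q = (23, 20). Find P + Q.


P != Q, so use the chord formula.
s = (y2 - y1) / (x2 - x1) = (19) / (25) mod 41 = 27
x3 = s^2 - x1 - x2 mod 41 = 27^2 - 39 - 23 = 11
y3 = s (x1 - x3) - y1 mod 41 = 27 * (39 - 11) - 1 = 17

P + Q = (11, 17)


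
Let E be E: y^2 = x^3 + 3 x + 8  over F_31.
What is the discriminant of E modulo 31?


4 a^3 + 27 b^2 = 4*3^3 + 27*8^2 = 108 + 1728 = 1836
Delta = -16 * (1836) = -29376
Delta mod 31 = 12

Delta = 12 (mod 31)


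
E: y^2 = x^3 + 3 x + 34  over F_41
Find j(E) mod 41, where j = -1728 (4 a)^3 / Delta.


Delta = -16(4 a^3 + 27 b^2) mod 41 = 23
-1728 * (4 a)^3 = -1728 * (4*3)^3 mod 41 = 5
j = 5 * 23^(-1) mod 41 = 2

j = 2 (mod 41)


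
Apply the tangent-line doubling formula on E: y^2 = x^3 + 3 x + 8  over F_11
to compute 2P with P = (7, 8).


Doubling: s = (3 x1^2 + a) / (2 y1)
s = (3*7^2 + 3) / (2*8) mod 11 = 8
x3 = s^2 - 2 x1 mod 11 = 8^2 - 2*7 = 6
y3 = s (x1 - x3) - y1 mod 11 = 8 * (7 - 6) - 8 = 0

2P = (6, 0)


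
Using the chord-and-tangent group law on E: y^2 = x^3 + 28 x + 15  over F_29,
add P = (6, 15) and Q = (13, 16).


P != Q, so use the chord formula.
s = (y2 - y1) / (x2 - x1) = (1) / (7) mod 29 = 25
x3 = s^2 - x1 - x2 mod 29 = 25^2 - 6 - 13 = 26
y3 = s (x1 - x3) - y1 mod 29 = 25 * (6 - 26) - 15 = 7

P + Q = (26, 7)


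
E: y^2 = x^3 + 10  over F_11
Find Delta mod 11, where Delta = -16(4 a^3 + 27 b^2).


4 a^3 + 27 b^2 = 4*0^3 + 27*10^2 = 0 + 2700 = 2700
Delta = -16 * (2700) = -43200
Delta mod 11 = 8

Delta = 8 (mod 11)


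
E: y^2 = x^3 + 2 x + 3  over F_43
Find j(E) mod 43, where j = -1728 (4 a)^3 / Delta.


Delta = -16(4 a^3 + 27 b^2) mod 43 = 29
-1728 * (4 a)^3 = -1728 * (4*2)^3 mod 43 = 32
j = 32 * 29^(-1) mod 43 = 10

j = 10 (mod 43)


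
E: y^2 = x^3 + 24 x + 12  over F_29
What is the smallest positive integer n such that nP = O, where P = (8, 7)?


Compute successive multiples of P until we hit O:
  1P = (8, 7)
  2P = (22, 9)
  3P = (15, 21)
  4P = (10, 18)
  5P = (5, 24)
  6P = (3, 13)
  7P = (9, 0)
  8P = (3, 16)
  ... (continuing to 14P)
  14P = O

ord(P) = 14


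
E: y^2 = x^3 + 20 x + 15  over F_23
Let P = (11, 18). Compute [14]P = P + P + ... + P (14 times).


k = 14 = 1110_2 (binary, LSB first: 0111)
Double-and-add from P = (11, 18):
  bit 0 = 0: acc unchanged = O
  bit 1 = 1: acc = O + (9, 2) = (9, 2)
  bit 2 = 1: acc = (9, 2) + (17, 1) = (6, 12)
  bit 3 = 1: acc = (6, 12) + (14, 7) = (21, 6)

14P = (21, 6)


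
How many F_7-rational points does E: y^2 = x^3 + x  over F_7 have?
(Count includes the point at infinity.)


For each x in F_7, count y with y^2 = x^3 + 1 x + 0 mod 7:
  x = 0: RHS = 0, y in [0]  -> 1 point(s)
  x = 1: RHS = 2, y in [3, 4]  -> 2 point(s)
  x = 3: RHS = 2, y in [3, 4]  -> 2 point(s)
  x = 5: RHS = 4, y in [2, 5]  -> 2 point(s)
Affine points: 7. Add the point at infinity: total = 8.

#E(F_7) = 8


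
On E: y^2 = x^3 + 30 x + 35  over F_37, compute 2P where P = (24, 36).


Doubling: s = (3 x1^2 + a) / (2 y1)
s = (3*24^2 + 30) / (2*36) mod 37 = 9
x3 = s^2 - 2 x1 mod 37 = 9^2 - 2*24 = 33
y3 = s (x1 - x3) - y1 mod 37 = 9 * (24 - 33) - 36 = 31

2P = (33, 31)


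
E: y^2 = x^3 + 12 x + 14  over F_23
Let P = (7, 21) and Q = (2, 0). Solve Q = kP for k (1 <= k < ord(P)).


Enumerate multiples of P until we hit Q = (2, 0):
  1P = (7, 21)
  2P = (15, 21)
  3P = (1, 2)
  4P = (18, 17)
  5P = (16, 22)
  6P = (2, 0)
Match found at i = 6.

k = 6


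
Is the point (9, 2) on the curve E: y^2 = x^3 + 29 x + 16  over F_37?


Check whether y^2 = x^3 + 29 x + 16 (mod 37) for (x, y) = (9, 2).
LHS: y^2 = 2^2 mod 37 = 4
RHS: x^3 + 29 x + 16 = 9^3 + 29*9 + 16 mod 37 = 7
LHS != RHS

No, not on the curve


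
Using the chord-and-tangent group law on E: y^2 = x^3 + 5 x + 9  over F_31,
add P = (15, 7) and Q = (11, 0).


P != Q, so use the chord formula.
s = (y2 - y1) / (x2 - x1) = (24) / (27) mod 31 = 25
x3 = s^2 - x1 - x2 mod 31 = 25^2 - 15 - 11 = 10
y3 = s (x1 - x3) - y1 mod 31 = 25 * (15 - 10) - 7 = 25

P + Q = (10, 25)


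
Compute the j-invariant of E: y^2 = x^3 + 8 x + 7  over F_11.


Delta = -16(4 a^3 + 27 b^2) mod 11 = 8
-1728 * (4 a)^3 = -1728 * (4*8)^3 mod 11 = 1
j = 1 * 8^(-1) mod 11 = 7

j = 7 (mod 11)


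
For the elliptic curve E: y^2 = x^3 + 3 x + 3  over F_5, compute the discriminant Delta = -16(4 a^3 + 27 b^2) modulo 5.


4 a^3 + 27 b^2 = 4*3^3 + 27*3^2 = 108 + 243 = 351
Delta = -16 * (351) = -5616
Delta mod 5 = 4

Delta = 4 (mod 5)


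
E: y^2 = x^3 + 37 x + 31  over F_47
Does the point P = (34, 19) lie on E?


Check whether y^2 = x^3 + 37 x + 31 (mod 47) for (x, y) = (34, 19).
LHS: y^2 = 19^2 mod 47 = 32
RHS: x^3 + 37 x + 31 = 34^3 + 37*34 + 31 mod 47 = 32
LHS = RHS

Yes, on the curve


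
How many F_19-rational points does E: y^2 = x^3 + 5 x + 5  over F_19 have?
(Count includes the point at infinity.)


For each x in F_19, count y with y^2 = x^3 + 5 x + 5 mod 19:
  x = 0: RHS = 5, y in [9, 10]  -> 2 point(s)
  x = 1: RHS = 11, y in [7, 12]  -> 2 point(s)
  x = 2: RHS = 4, y in [2, 17]  -> 2 point(s)
  x = 3: RHS = 9, y in [3, 16]  -> 2 point(s)
  x = 6: RHS = 4, y in [2, 17]  -> 2 point(s)
  x = 8: RHS = 6, y in [5, 14]  -> 2 point(s)
  x = 9: RHS = 0, y in [0]  -> 1 point(s)
  x = 11: RHS = 4, y in [2, 17]  -> 2 point(s)
  x = 12: RHS = 7, y in [8, 11]  -> 2 point(s)
  x = 13: RHS = 6, y in [5, 14]  -> 2 point(s)
  x = 14: RHS = 7, y in [8, 11]  -> 2 point(s)
  x = 15: RHS = 16, y in [4, 15]  -> 2 point(s)
  x = 16: RHS = 1, y in [1, 18]  -> 2 point(s)
  x = 17: RHS = 6, y in [5, 14]  -> 2 point(s)
Affine points: 27. Add the point at infinity: total = 28.

#E(F_19) = 28


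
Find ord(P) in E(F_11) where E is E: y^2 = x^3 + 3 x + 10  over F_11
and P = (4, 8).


Compute successive multiples of P until we hit O:
  1P = (4, 8)
  2P = (1, 5)
  3P = (7, 0)
  4P = (1, 6)
  5P = (4, 3)
  6P = O

ord(P) = 6


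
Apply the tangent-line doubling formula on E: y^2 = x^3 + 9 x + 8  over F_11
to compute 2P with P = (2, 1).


Doubling: s = (3 x1^2 + a) / (2 y1)
s = (3*2^2 + 9) / (2*1) mod 11 = 5
x3 = s^2 - 2 x1 mod 11 = 5^2 - 2*2 = 10
y3 = s (x1 - x3) - y1 mod 11 = 5 * (2 - 10) - 1 = 3

2P = (10, 3)


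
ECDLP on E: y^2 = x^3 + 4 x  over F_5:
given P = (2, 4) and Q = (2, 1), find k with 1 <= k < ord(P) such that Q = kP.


Enumerate multiples of P until we hit Q = (2, 1):
  1P = (2, 4)
  2P = (0, 0)
  3P = (2, 1)
Match found at i = 3.

k = 3


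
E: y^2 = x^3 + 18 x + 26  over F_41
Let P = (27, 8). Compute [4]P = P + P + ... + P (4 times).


k = 4 = 100_2 (binary, LSB first: 001)
Double-and-add from P = (27, 8):
  bit 0 = 0: acc unchanged = O
  bit 1 = 0: acc unchanged = O
  bit 2 = 1: acc = O + (27, 33) = (27, 33)

4P = (27, 33)


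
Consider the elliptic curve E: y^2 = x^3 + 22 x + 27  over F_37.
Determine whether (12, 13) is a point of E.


Check whether y^2 = x^3 + 22 x + 27 (mod 37) for (x, y) = (12, 13).
LHS: y^2 = 13^2 mod 37 = 21
RHS: x^3 + 22 x + 27 = 12^3 + 22*12 + 27 mod 37 = 21
LHS = RHS

Yes, on the curve


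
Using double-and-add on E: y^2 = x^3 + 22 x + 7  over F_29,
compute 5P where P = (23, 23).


k = 5 = 101_2 (binary, LSB first: 101)
Double-and-add from P = (23, 23):
  bit 0 = 1: acc = O + (23, 23) = (23, 23)
  bit 1 = 0: acc unchanged = (23, 23)
  bit 2 = 1: acc = (23, 23) + (19, 18) = (23, 6)

5P = (23, 6)


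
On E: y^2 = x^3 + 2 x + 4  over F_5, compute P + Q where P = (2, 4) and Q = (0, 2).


P != Q, so use the chord formula.
s = (y2 - y1) / (x2 - x1) = (3) / (3) mod 5 = 1
x3 = s^2 - x1 - x2 mod 5 = 1^2 - 2 - 0 = 4
y3 = s (x1 - x3) - y1 mod 5 = 1 * (2 - 4) - 4 = 4

P + Q = (4, 4)


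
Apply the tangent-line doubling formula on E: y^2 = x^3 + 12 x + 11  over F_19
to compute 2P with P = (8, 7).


Doubling: s = (3 x1^2 + a) / (2 y1)
s = (3*8^2 + 12) / (2*7) mod 19 = 1
x3 = s^2 - 2 x1 mod 19 = 1^2 - 2*8 = 4
y3 = s (x1 - x3) - y1 mod 19 = 1 * (8 - 4) - 7 = 16

2P = (4, 16)


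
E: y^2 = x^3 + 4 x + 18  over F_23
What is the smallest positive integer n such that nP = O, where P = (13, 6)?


Compute successive multiples of P until we hit O:
  1P = (13, 6)
  2P = (5, 5)
  3P = (14, 14)
  4P = (14, 9)
  5P = (5, 18)
  6P = (13, 17)
  7P = O

ord(P) = 7


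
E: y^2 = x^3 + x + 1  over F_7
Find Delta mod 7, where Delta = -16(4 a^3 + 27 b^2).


4 a^3 + 27 b^2 = 4*1^3 + 27*1^2 = 4 + 27 = 31
Delta = -16 * (31) = -496
Delta mod 7 = 1

Delta = 1 (mod 7)


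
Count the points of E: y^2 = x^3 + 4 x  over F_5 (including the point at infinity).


For each x in F_5, count y with y^2 = x^3 + 4 x + 0 mod 5:
  x = 0: RHS = 0, y in [0]  -> 1 point(s)
  x = 1: RHS = 0, y in [0]  -> 1 point(s)
  x = 2: RHS = 1, y in [1, 4]  -> 2 point(s)
  x = 3: RHS = 4, y in [2, 3]  -> 2 point(s)
  x = 4: RHS = 0, y in [0]  -> 1 point(s)
Affine points: 7. Add the point at infinity: total = 8.

#E(F_5) = 8


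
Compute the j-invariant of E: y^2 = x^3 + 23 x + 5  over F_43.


Delta = -16(4 a^3 + 27 b^2) mod 43 = 35
-1728 * (4 a)^3 = -1728 * (4*23)^3 mod 43 = 35
j = 35 * 35^(-1) mod 43 = 1

j = 1 (mod 43)


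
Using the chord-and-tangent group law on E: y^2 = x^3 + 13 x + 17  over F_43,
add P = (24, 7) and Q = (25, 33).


P != Q, so use the chord formula.
s = (y2 - y1) / (x2 - x1) = (26) / (1) mod 43 = 26
x3 = s^2 - x1 - x2 mod 43 = 26^2 - 24 - 25 = 25
y3 = s (x1 - x3) - y1 mod 43 = 26 * (24 - 25) - 7 = 10

P + Q = (25, 10)


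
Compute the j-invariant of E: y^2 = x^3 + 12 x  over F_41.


Delta = -16(4 a^3 + 27 b^2) mod 41 = 26
-1728 * (4 a)^3 = -1728 * (4*12)^3 mod 41 = 33
j = 33 * 26^(-1) mod 41 = 6

j = 6 (mod 41)


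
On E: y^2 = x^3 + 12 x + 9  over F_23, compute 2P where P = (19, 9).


Doubling: s = (3 x1^2 + a) / (2 y1)
s = (3*19^2 + 12) / (2*9) mod 23 = 11
x3 = s^2 - 2 x1 mod 23 = 11^2 - 2*19 = 14
y3 = s (x1 - x3) - y1 mod 23 = 11 * (19 - 14) - 9 = 0

2P = (14, 0)


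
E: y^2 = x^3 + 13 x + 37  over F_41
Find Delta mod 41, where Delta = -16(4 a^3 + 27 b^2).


4 a^3 + 27 b^2 = 4*13^3 + 27*37^2 = 8788 + 36963 = 45751
Delta = -16 * (45751) = -732016
Delta mod 41 = 39

Delta = 39 (mod 41)


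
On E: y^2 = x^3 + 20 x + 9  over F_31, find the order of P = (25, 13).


Compute successive multiples of P until we hit O:
  1P = (25, 13)
  2P = (30, 22)
  3P = (9, 22)
  4P = (11, 14)
  5P = (23, 9)
  6P = (18, 1)
  7P = (27, 19)
  8P = (19, 5)
  ... (continuing to 28P)
  28P = O

ord(P) = 28


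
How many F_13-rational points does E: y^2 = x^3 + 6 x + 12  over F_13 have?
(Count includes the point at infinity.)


For each x in F_13, count y with y^2 = x^3 + 6 x + 12 mod 13:
  x = 0: RHS = 12, y in [5, 8]  -> 2 point(s)
  x = 4: RHS = 9, y in [3, 10]  -> 2 point(s)
  x = 6: RHS = 4, y in [2, 11]  -> 2 point(s)
  x = 8: RHS = 0, y in [0]  -> 1 point(s)
Affine points: 7. Add the point at infinity: total = 8.

#E(F_13) = 8


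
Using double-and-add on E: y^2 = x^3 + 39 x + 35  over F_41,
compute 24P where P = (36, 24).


k = 24 = 11000_2 (binary, LSB first: 00011)
Double-and-add from P = (36, 24):
  bit 0 = 0: acc unchanged = O
  bit 1 = 0: acc unchanged = O
  bit 2 = 0: acc unchanged = O
  bit 3 = 1: acc = O + (40, 35) = (40, 35)
  bit 4 = 1: acc = (40, 35) + (4, 3) = (15, 10)

24P = (15, 10)


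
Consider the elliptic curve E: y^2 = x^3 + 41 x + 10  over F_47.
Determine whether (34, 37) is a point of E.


Check whether y^2 = x^3 + 41 x + 10 (mod 47) for (x, y) = (34, 37).
LHS: y^2 = 37^2 mod 47 = 6
RHS: x^3 + 41 x + 10 = 34^3 + 41*34 + 10 mod 47 = 6
LHS = RHS

Yes, on the curve


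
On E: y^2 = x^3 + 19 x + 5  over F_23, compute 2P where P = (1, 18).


Doubling: s = (3 x1^2 + a) / (2 y1)
s = (3*1^2 + 19) / (2*18) mod 23 = 7
x3 = s^2 - 2 x1 mod 23 = 7^2 - 2*1 = 1
y3 = s (x1 - x3) - y1 mod 23 = 7 * (1 - 1) - 18 = 5

2P = (1, 5)


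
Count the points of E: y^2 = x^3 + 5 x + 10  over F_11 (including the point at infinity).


For each x in F_11, count y with y^2 = x^3 + 5 x + 10 mod 11:
  x = 1: RHS = 5, y in [4, 7]  -> 2 point(s)
  x = 6: RHS = 3, y in [5, 6]  -> 2 point(s)
  x = 7: RHS = 3, y in [5, 6]  -> 2 point(s)
  x = 8: RHS = 1, y in [1, 10]  -> 2 point(s)
  x = 9: RHS = 3, y in [5, 6]  -> 2 point(s)
  x = 10: RHS = 4, y in [2, 9]  -> 2 point(s)
Affine points: 12. Add the point at infinity: total = 13.

#E(F_11) = 13


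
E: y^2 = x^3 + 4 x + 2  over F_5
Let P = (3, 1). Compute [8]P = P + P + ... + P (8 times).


k = 8 = 1000_2 (binary, LSB first: 0001)
Double-and-add from P = (3, 1):
  bit 0 = 0: acc unchanged = O
  bit 1 = 0: acc unchanged = O
  bit 2 = 0: acc unchanged = O
  bit 3 = 1: acc = O + (3, 4) = (3, 4)

8P = (3, 4)


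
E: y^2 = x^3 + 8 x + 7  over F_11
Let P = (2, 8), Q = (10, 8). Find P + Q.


P != Q, so use the chord formula.
s = (y2 - y1) / (x2 - x1) = (0) / (8) mod 11 = 0
x3 = s^2 - x1 - x2 mod 11 = 0^2 - 2 - 10 = 10
y3 = s (x1 - x3) - y1 mod 11 = 0 * (2 - 10) - 8 = 3

P + Q = (10, 3)


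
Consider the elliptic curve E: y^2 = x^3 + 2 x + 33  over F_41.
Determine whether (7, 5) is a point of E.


Check whether y^2 = x^3 + 2 x + 33 (mod 41) for (x, y) = (7, 5).
LHS: y^2 = 5^2 mod 41 = 25
RHS: x^3 + 2 x + 33 = 7^3 + 2*7 + 33 mod 41 = 21
LHS != RHS

No, not on the curve


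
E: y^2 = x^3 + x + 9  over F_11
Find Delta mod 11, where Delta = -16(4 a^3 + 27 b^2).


4 a^3 + 27 b^2 = 4*1^3 + 27*9^2 = 4 + 2187 = 2191
Delta = -16 * (2191) = -35056
Delta mod 11 = 1

Delta = 1 (mod 11)


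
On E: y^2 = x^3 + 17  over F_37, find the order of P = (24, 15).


Compute successive multiples of P until we hit O:
  1P = (24, 15)
  2P = (33, 29)
  3P = (8, 14)
  4P = (17, 34)
  5P = (23, 14)
  6P = (28, 18)
  7P = (11, 4)
  8P = (6, 23)
  ... (continuing to 49P)
  49P = O

ord(P) = 49


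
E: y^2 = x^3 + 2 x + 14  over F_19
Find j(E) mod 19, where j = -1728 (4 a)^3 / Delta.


Delta = -16(4 a^3 + 27 b^2) mod 19 = 12
-1728 * (4 a)^3 = -1728 * (4*2)^3 mod 19 = 18
j = 18 * 12^(-1) mod 19 = 11

j = 11 (mod 19)


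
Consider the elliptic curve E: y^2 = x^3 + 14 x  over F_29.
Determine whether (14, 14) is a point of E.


Check whether y^2 = x^3 + 14 x + 0 (mod 29) for (x, y) = (14, 14).
LHS: y^2 = 14^2 mod 29 = 22
RHS: x^3 + 14 x + 0 = 14^3 + 14*14 + 0 mod 29 = 11
LHS != RHS

No, not on the curve


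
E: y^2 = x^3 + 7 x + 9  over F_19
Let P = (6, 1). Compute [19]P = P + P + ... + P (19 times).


k = 19 = 10011_2 (binary, LSB first: 11001)
Double-and-add from P = (6, 1):
  bit 0 = 1: acc = O + (6, 1) = (6, 1)
  bit 1 = 1: acc = (6, 1) + (12, 15) = (17, 5)
  bit 2 = 0: acc unchanged = (17, 5)
  bit 3 = 0: acc unchanged = (17, 5)
  bit 4 = 1: acc = (17, 5) + (0, 16) = (18, 18)

19P = (18, 18)


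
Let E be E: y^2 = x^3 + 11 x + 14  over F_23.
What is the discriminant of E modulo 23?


4 a^3 + 27 b^2 = 4*11^3 + 27*14^2 = 5324 + 5292 = 10616
Delta = -16 * (10616) = -169856
Delta mod 23 = 22

Delta = 22 (mod 23)


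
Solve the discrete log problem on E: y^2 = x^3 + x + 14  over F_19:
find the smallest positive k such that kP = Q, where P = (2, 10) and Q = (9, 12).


Enumerate multiples of P until we hit Q = (9, 12):
  1P = (2, 10)
  2P = (13, 18)
  3P = (5, 12)
  4P = (4, 14)
  5P = (17, 17)
  6P = (9, 7)
  7P = (14, 6)
  8P = (1, 15)
  9P = (3, 14)
  10P = (11, 11)
  11P = (10, 6)
  12P = (12, 14)
  13P = (12, 5)
  14P = (10, 13)
  15P = (11, 8)
  16P = (3, 5)
  17P = (1, 4)
  18P = (14, 13)
  19P = (9, 12)
Match found at i = 19.

k = 19


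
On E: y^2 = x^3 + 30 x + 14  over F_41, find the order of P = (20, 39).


Compute successive multiples of P until we hit O:
  1P = (20, 39)
  2P = (1, 2)
  3P = (18, 21)
  4P = (2, 0)
  5P = (18, 20)
  6P = (1, 39)
  7P = (20, 2)
  8P = O

ord(P) = 8


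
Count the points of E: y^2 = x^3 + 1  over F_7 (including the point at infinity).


For each x in F_7, count y with y^2 = x^3 + 0 x + 1 mod 7:
  x = 0: RHS = 1, y in [1, 6]  -> 2 point(s)
  x = 1: RHS = 2, y in [3, 4]  -> 2 point(s)
  x = 2: RHS = 2, y in [3, 4]  -> 2 point(s)
  x = 3: RHS = 0, y in [0]  -> 1 point(s)
  x = 4: RHS = 2, y in [3, 4]  -> 2 point(s)
  x = 5: RHS = 0, y in [0]  -> 1 point(s)
  x = 6: RHS = 0, y in [0]  -> 1 point(s)
Affine points: 11. Add the point at infinity: total = 12.

#E(F_7) = 12


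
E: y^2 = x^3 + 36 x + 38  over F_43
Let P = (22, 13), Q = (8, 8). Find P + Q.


P != Q, so use the chord formula.
s = (y2 - y1) / (x2 - x1) = (38) / (29) mod 43 = 28
x3 = s^2 - x1 - x2 mod 43 = 28^2 - 22 - 8 = 23
y3 = s (x1 - x3) - y1 mod 43 = 28 * (22 - 23) - 13 = 2

P + Q = (23, 2)


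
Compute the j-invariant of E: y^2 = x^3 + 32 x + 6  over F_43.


Delta = -16(4 a^3 + 27 b^2) mod 43 = 15
-1728 * (4 a)^3 = -1728 * (4*32)^3 mod 43 = 8
j = 8 * 15^(-1) mod 43 = 12

j = 12 (mod 43)


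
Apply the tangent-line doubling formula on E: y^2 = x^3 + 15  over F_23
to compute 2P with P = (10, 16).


Doubling: s = (3 x1^2 + a) / (2 y1)
s = (3*10^2 + 0) / (2*16) mod 23 = 18
x3 = s^2 - 2 x1 mod 23 = 18^2 - 2*10 = 5
y3 = s (x1 - x3) - y1 mod 23 = 18 * (10 - 5) - 16 = 5

2P = (5, 5)


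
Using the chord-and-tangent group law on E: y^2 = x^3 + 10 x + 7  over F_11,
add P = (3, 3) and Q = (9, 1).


P != Q, so use the chord formula.
s = (y2 - y1) / (x2 - x1) = (9) / (6) mod 11 = 7
x3 = s^2 - x1 - x2 mod 11 = 7^2 - 3 - 9 = 4
y3 = s (x1 - x3) - y1 mod 11 = 7 * (3 - 4) - 3 = 1

P + Q = (4, 1)


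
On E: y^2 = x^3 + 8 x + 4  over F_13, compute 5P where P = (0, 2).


k = 5 = 101_2 (binary, LSB first: 101)
Double-and-add from P = (0, 2):
  bit 0 = 1: acc = O + (0, 2) = (0, 2)
  bit 1 = 0: acc unchanged = (0, 2)
  bit 2 = 1: acc = (0, 2) + (4, 10) = (0, 11)

5P = (0, 11)


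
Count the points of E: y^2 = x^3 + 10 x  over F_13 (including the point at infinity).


For each x in F_13, count y with y^2 = x^3 + 10 x + 0 mod 13:
  x = 0: RHS = 0, y in [0]  -> 1 point(s)
  x = 4: RHS = 0, y in [0]  -> 1 point(s)
  x = 6: RHS = 3, y in [4, 9]  -> 2 point(s)
  x = 7: RHS = 10, y in [6, 7]  -> 2 point(s)
  x = 9: RHS = 0, y in [0]  -> 1 point(s)
Affine points: 7. Add the point at infinity: total = 8.

#E(F_13) = 8


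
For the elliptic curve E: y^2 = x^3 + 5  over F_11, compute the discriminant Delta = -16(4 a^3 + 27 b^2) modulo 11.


4 a^3 + 27 b^2 = 4*0^3 + 27*5^2 = 0 + 675 = 675
Delta = -16 * (675) = -10800
Delta mod 11 = 2

Delta = 2 (mod 11)


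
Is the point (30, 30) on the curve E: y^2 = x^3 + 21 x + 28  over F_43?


Check whether y^2 = x^3 + 21 x + 28 (mod 43) for (x, y) = (30, 30).
LHS: y^2 = 30^2 mod 43 = 40
RHS: x^3 + 21 x + 28 = 30^3 + 21*30 + 28 mod 43 = 9
LHS != RHS

No, not on the curve


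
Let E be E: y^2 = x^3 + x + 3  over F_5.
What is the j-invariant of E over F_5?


Delta = -16(4 a^3 + 27 b^2) mod 5 = 3
-1728 * (4 a)^3 = -1728 * (4*1)^3 mod 5 = 3
j = 3 * 3^(-1) mod 5 = 1

j = 1 (mod 5)


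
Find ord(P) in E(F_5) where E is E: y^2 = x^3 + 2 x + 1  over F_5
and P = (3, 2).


Compute successive multiples of P until we hit O:
  1P = (3, 2)
  2P = (0, 1)
  3P = (1, 2)
  4P = (1, 3)
  5P = (0, 4)
  6P = (3, 3)
  7P = O

ord(P) = 7


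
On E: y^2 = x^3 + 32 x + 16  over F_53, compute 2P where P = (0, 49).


Doubling: s = (3 x1^2 + a) / (2 y1)
s = (3*0^2 + 32) / (2*49) mod 53 = 49
x3 = s^2 - 2 x1 mod 53 = 49^2 - 2*0 = 16
y3 = s (x1 - x3) - y1 mod 53 = 49 * (0 - 16) - 49 = 15

2P = (16, 15)


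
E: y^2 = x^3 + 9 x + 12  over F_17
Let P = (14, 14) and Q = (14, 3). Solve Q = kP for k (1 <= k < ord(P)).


Enumerate multiples of P until we hit Q = (14, 3):
  1P = (14, 14)
  2P = (8, 1)
  3P = (3, 7)
  4P = (16, 11)
  5P = (2, 2)
  6P = (2, 15)
  7P = (16, 6)
  8P = (3, 10)
  9P = (8, 16)
  10P = (14, 3)
Match found at i = 10.

k = 10


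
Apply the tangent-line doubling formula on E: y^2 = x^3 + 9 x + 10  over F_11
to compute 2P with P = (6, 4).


Doubling: s = (3 x1^2 + a) / (2 y1)
s = (3*6^2 + 9) / (2*4) mod 11 = 5
x3 = s^2 - 2 x1 mod 11 = 5^2 - 2*6 = 2
y3 = s (x1 - x3) - y1 mod 11 = 5 * (6 - 2) - 4 = 5

2P = (2, 5)


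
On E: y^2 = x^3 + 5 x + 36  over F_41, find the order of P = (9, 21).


Compute successive multiples of P until we hit O:
  1P = (9, 21)
  2P = (27, 25)
  3P = (1, 40)
  4P = (36, 38)
  5P = (14, 29)
  6P = (14, 12)
  7P = (36, 3)
  8P = (1, 1)
  ... (continuing to 11P)
  11P = O

ord(P) = 11


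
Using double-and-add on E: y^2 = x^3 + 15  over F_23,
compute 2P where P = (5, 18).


k = 2 = 10_2 (binary, LSB first: 01)
Double-and-add from P = (5, 18):
  bit 0 = 0: acc unchanged = O
  bit 1 = 1: acc = O + (6, 1) = (6, 1)

2P = (6, 1)


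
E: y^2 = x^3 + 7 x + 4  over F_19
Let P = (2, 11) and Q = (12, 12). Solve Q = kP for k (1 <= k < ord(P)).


Enumerate multiples of P until we hit Q = (12, 12):
  1P = (2, 11)
  2P = (15, 8)
  3P = (7, 15)
  4P = (0, 2)
  5P = (4, 18)
  6P = (11, 5)
  7P = (17, 18)
  8P = (9, 6)
  9P = (12, 7)
  10P = (12, 12)
Match found at i = 10.

k = 10


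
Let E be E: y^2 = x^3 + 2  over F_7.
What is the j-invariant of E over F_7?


Delta = -16(4 a^3 + 27 b^2) mod 7 = 1
-1728 * (4 a)^3 = -1728 * (4*0)^3 mod 7 = 0
j = 0 * 1^(-1) mod 7 = 0

j = 0 (mod 7)


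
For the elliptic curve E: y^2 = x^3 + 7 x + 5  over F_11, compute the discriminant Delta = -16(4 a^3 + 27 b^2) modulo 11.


4 a^3 + 27 b^2 = 4*7^3 + 27*5^2 = 1372 + 675 = 2047
Delta = -16 * (2047) = -32752
Delta mod 11 = 6

Delta = 6 (mod 11)


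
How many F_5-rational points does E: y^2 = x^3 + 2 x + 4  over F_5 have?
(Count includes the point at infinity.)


For each x in F_5, count y with y^2 = x^3 + 2 x + 4 mod 5:
  x = 0: RHS = 4, y in [2, 3]  -> 2 point(s)
  x = 2: RHS = 1, y in [1, 4]  -> 2 point(s)
  x = 4: RHS = 1, y in [1, 4]  -> 2 point(s)
Affine points: 6. Add the point at infinity: total = 7.

#E(F_5) = 7


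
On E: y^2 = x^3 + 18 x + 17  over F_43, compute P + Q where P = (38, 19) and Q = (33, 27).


P != Q, so use the chord formula.
s = (y2 - y1) / (x2 - x1) = (8) / (38) mod 43 = 7
x3 = s^2 - x1 - x2 mod 43 = 7^2 - 38 - 33 = 21
y3 = s (x1 - x3) - y1 mod 43 = 7 * (38 - 21) - 19 = 14

P + Q = (21, 14)


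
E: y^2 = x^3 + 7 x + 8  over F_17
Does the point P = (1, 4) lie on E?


Check whether y^2 = x^3 + 7 x + 8 (mod 17) for (x, y) = (1, 4).
LHS: y^2 = 4^2 mod 17 = 16
RHS: x^3 + 7 x + 8 = 1^3 + 7*1 + 8 mod 17 = 16
LHS = RHS

Yes, on the curve


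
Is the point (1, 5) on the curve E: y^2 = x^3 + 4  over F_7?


Check whether y^2 = x^3 + 0 x + 4 (mod 7) for (x, y) = (1, 5).
LHS: y^2 = 5^2 mod 7 = 4
RHS: x^3 + 0 x + 4 = 1^3 + 0*1 + 4 mod 7 = 5
LHS != RHS

No, not on the curve


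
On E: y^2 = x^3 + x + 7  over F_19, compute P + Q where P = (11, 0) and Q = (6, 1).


P != Q, so use the chord formula.
s = (y2 - y1) / (x2 - x1) = (1) / (14) mod 19 = 15
x3 = s^2 - x1 - x2 mod 19 = 15^2 - 11 - 6 = 18
y3 = s (x1 - x3) - y1 mod 19 = 15 * (11 - 18) - 0 = 9

P + Q = (18, 9)


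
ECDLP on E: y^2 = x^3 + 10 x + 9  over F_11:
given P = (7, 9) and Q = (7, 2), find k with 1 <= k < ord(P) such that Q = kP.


Enumerate multiples of P until we hit Q = (7, 2):
  1P = (7, 9)
  2P = (1, 3)
  3P = (4, 5)
  4P = (3, 0)
  5P = (4, 6)
  6P = (1, 8)
  7P = (7, 2)
Match found at i = 7.

k = 7


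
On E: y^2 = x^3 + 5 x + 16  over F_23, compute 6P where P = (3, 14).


k = 6 = 110_2 (binary, LSB first: 011)
Double-and-add from P = (3, 14):
  bit 0 = 0: acc unchanged = O
  bit 1 = 1: acc = O + (0, 19) = (0, 19)
  bit 2 = 1: acc = (0, 19) + (18, 21) = (7, 16)

6P = (7, 16)


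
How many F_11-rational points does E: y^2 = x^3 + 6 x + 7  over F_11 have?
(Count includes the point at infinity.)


For each x in F_11, count y with y^2 = x^3 + 6 x + 7 mod 11:
  x = 1: RHS = 3, y in [5, 6]  -> 2 point(s)
  x = 2: RHS = 5, y in [4, 7]  -> 2 point(s)
  x = 9: RHS = 9, y in [3, 8]  -> 2 point(s)
  x = 10: RHS = 0, y in [0]  -> 1 point(s)
Affine points: 7. Add the point at infinity: total = 8.

#E(F_11) = 8


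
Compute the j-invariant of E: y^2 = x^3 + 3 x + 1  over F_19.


Delta = -16(4 a^3 + 27 b^2) mod 19 = 6
-1728 * (4 a)^3 = -1728 * (4*3)^3 mod 19 = 18
j = 18 * 6^(-1) mod 19 = 3

j = 3 (mod 19)


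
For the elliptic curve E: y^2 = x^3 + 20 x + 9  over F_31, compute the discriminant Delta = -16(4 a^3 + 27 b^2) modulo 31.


4 a^3 + 27 b^2 = 4*20^3 + 27*9^2 = 32000 + 2187 = 34187
Delta = -16 * (34187) = -546992
Delta mod 31 = 3

Delta = 3 (mod 31)


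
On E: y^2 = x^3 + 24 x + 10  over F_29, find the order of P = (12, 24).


Compute successive multiples of P until we hit O:
  1P = (12, 24)
  2P = (1, 8)
  3P = (15, 27)
  4P = (3, 14)
  5P = (7, 17)
  6P = (5, 9)
  7P = (16, 13)
  8P = (14, 25)
  ... (continuing to 29P)
  29P = O

ord(P) = 29


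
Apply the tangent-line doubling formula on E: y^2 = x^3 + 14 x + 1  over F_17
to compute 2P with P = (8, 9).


Doubling: s = (3 x1^2 + a) / (2 y1)
s = (3*8^2 + 14) / (2*9) mod 17 = 2
x3 = s^2 - 2 x1 mod 17 = 2^2 - 2*8 = 5
y3 = s (x1 - x3) - y1 mod 17 = 2 * (8 - 5) - 9 = 14

2P = (5, 14)


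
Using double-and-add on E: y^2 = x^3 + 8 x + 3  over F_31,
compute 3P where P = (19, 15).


k = 3 = 11_2 (binary, LSB first: 11)
Double-and-add from P = (19, 15):
  bit 0 = 1: acc = O + (19, 15) = (19, 15)
  bit 1 = 1: acc = (19, 15) + (29, 14) = (23, 4)

3P = (23, 4)


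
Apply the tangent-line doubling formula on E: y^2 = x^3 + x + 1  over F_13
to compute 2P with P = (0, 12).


Doubling: s = (3 x1^2 + a) / (2 y1)
s = (3*0^2 + 1) / (2*12) mod 13 = 6
x3 = s^2 - 2 x1 mod 13 = 6^2 - 2*0 = 10
y3 = s (x1 - x3) - y1 mod 13 = 6 * (0 - 10) - 12 = 6

2P = (10, 6)


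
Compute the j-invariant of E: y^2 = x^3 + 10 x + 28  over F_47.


Delta = -16(4 a^3 + 27 b^2) mod 47 = 8
-1728 * (4 a)^3 = -1728 * (4*10)^3 mod 47 = 34
j = 34 * 8^(-1) mod 47 = 16

j = 16 (mod 47)


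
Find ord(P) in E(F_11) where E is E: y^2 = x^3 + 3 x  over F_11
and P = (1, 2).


Compute successive multiples of P until we hit O:
  1P = (1, 2)
  2P = (3, 6)
  3P = (0, 0)
  4P = (3, 5)
  5P = (1, 9)
  6P = O

ord(P) = 6


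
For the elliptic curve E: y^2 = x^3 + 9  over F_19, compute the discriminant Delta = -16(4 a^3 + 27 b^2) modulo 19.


4 a^3 + 27 b^2 = 4*0^3 + 27*9^2 = 0 + 2187 = 2187
Delta = -16 * (2187) = -34992
Delta mod 19 = 6

Delta = 6 (mod 19)


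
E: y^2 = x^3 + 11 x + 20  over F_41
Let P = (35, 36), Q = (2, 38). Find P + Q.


P != Q, so use the chord formula.
s = (y2 - y1) / (x2 - x1) = (2) / (8) mod 41 = 31
x3 = s^2 - x1 - x2 mod 41 = 31^2 - 35 - 2 = 22
y3 = s (x1 - x3) - y1 mod 41 = 31 * (35 - 22) - 36 = 39

P + Q = (22, 39)


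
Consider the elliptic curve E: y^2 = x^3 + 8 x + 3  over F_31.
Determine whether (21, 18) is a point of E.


Check whether y^2 = x^3 + 8 x + 3 (mod 31) for (x, y) = (21, 18).
LHS: y^2 = 18^2 mod 31 = 14
RHS: x^3 + 8 x + 3 = 21^3 + 8*21 + 3 mod 31 = 8
LHS != RHS

No, not on the curve


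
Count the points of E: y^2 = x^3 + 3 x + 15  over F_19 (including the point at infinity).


For each x in F_19, count y with y^2 = x^3 + 3 x + 15 mod 19:
  x = 1: RHS = 0, y in [0]  -> 1 point(s)
  x = 8: RHS = 0, y in [0]  -> 1 point(s)
  x = 9: RHS = 11, y in [7, 12]  -> 2 point(s)
  x = 10: RHS = 0, y in [0]  -> 1 point(s)
  x = 11: RHS = 11, y in [7, 12]  -> 2 point(s)
  x = 13: RHS = 9, y in [3, 16]  -> 2 point(s)
  x = 16: RHS = 17, y in [6, 13]  -> 2 point(s)
  x = 17: RHS = 1, y in [1, 18]  -> 2 point(s)
  x = 18: RHS = 11, y in [7, 12]  -> 2 point(s)
Affine points: 15. Add the point at infinity: total = 16.

#E(F_19) = 16


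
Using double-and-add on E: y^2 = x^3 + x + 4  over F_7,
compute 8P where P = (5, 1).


k = 8 = 1000_2 (binary, LSB first: 0001)
Double-and-add from P = (5, 1):
  bit 0 = 0: acc unchanged = O
  bit 1 = 0: acc unchanged = O
  bit 2 = 0: acc unchanged = O
  bit 3 = 1: acc = O + (6, 4) = (6, 4)

8P = (6, 4)


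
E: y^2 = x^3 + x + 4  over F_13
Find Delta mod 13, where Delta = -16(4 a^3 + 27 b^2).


4 a^3 + 27 b^2 = 4*1^3 + 27*4^2 = 4 + 432 = 436
Delta = -16 * (436) = -6976
Delta mod 13 = 5

Delta = 5 (mod 13)


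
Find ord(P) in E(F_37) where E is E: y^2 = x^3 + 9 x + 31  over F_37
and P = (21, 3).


Compute successive multiples of P until we hit O:
  1P = (21, 3)
  2P = (32, 34)
  3P = (32, 3)
  4P = (21, 34)
  5P = O

ord(P) = 5


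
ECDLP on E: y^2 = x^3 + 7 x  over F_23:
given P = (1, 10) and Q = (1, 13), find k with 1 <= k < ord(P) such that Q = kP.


Enumerate multiples of P until we hit Q = (1, 13):
  1P = (1, 10)
  2P = (4, 0)
  3P = (1, 13)
Match found at i = 3.

k = 3


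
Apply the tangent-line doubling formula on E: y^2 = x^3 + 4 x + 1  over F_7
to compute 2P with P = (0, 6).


Doubling: s = (3 x1^2 + a) / (2 y1)
s = (3*0^2 + 4) / (2*6) mod 7 = 5
x3 = s^2 - 2 x1 mod 7 = 5^2 - 2*0 = 4
y3 = s (x1 - x3) - y1 mod 7 = 5 * (0 - 4) - 6 = 2

2P = (4, 2)


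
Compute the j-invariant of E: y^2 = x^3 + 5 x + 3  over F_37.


Delta = -16(4 a^3 + 27 b^2) mod 37 = 26
-1728 * (4 a)^3 = -1728 * (4*5)^3 mod 37 = 14
j = 14 * 26^(-1) mod 37 = 29

j = 29 (mod 37)


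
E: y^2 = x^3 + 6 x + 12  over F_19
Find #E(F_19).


For each x in F_19, count y with y^2 = x^3 + 6 x + 12 mod 19:
  x = 1: RHS = 0, y in [0]  -> 1 point(s)
  x = 3: RHS = 0, y in [0]  -> 1 point(s)
  x = 4: RHS = 5, y in [9, 10]  -> 2 point(s)
  x = 6: RHS = 17, y in [6, 13]  -> 2 point(s)
  x = 7: RHS = 17, y in [6, 13]  -> 2 point(s)
  x = 9: RHS = 16, y in [4, 15]  -> 2 point(s)
  x = 12: RHS = 7, y in [8, 11]  -> 2 point(s)
  x = 13: RHS = 7, y in [8, 11]  -> 2 point(s)
  x = 14: RHS = 9, y in [3, 16]  -> 2 point(s)
  x = 15: RHS = 0, y in [0]  -> 1 point(s)
  x = 16: RHS = 5, y in [9, 10]  -> 2 point(s)
  x = 17: RHS = 11, y in [7, 12]  -> 2 point(s)
  x = 18: RHS = 5, y in [9, 10]  -> 2 point(s)
Affine points: 23. Add the point at infinity: total = 24.

#E(F_19) = 24


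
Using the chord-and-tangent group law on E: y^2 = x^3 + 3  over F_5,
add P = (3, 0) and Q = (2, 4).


P != Q, so use the chord formula.
s = (y2 - y1) / (x2 - x1) = (4) / (4) mod 5 = 1
x3 = s^2 - x1 - x2 mod 5 = 1^2 - 3 - 2 = 1
y3 = s (x1 - x3) - y1 mod 5 = 1 * (3 - 1) - 0 = 2

P + Q = (1, 2)


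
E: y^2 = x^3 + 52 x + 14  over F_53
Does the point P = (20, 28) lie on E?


Check whether y^2 = x^3 + 52 x + 14 (mod 53) for (x, y) = (20, 28).
LHS: y^2 = 28^2 mod 53 = 42
RHS: x^3 + 52 x + 14 = 20^3 + 52*20 + 14 mod 53 = 44
LHS != RHS

No, not on the curve


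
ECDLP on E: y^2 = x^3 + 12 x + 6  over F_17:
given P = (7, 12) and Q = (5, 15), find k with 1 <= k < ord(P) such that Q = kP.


Enumerate multiples of P until we hit Q = (5, 15):
  1P = (7, 12)
  2P = (2, 2)
  3P = (12, 12)
  4P = (15, 5)
  5P = (4, 13)
  6P = (8, 11)
  7P = (3, 1)
  8P = (5, 2)
  9P = (13, 9)
  10P = (10, 15)
  11P = (1, 11)
  12P = (1, 6)
  13P = (10, 2)
  14P = (13, 8)
  15P = (5, 15)
Match found at i = 15.

k = 15


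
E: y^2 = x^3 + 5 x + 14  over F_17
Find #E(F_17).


For each x in F_17, count y with y^2 = x^3 + 5 x + 14 mod 17:
  x = 2: RHS = 15, y in [7, 10]  -> 2 point(s)
  x = 4: RHS = 13, y in [8, 9]  -> 2 point(s)
  x = 7: RHS = 1, y in [1, 16]  -> 2 point(s)
  x = 12: RHS = 0, y in [0]  -> 1 point(s)
  x = 13: RHS = 15, y in [7, 10]  -> 2 point(s)
  x = 15: RHS = 13, y in [8, 9]  -> 2 point(s)
  x = 16: RHS = 8, y in [5, 12]  -> 2 point(s)
Affine points: 13. Add the point at infinity: total = 14.

#E(F_17) = 14


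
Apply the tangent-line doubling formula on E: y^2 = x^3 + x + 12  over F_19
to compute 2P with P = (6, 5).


Doubling: s = (3 x1^2 + a) / (2 y1)
s = (3*6^2 + 1) / (2*5) mod 19 = 9
x3 = s^2 - 2 x1 mod 19 = 9^2 - 2*6 = 12
y3 = s (x1 - x3) - y1 mod 19 = 9 * (6 - 12) - 5 = 17

2P = (12, 17)


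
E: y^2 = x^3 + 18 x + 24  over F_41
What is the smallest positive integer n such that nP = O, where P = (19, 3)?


Compute successive multiples of P until we hit O:
  1P = (19, 3)
  2P = (4, 23)
  3P = (38, 36)
  4P = (17, 35)
  5P = (15, 15)
  6P = (16, 29)
  7P = (31, 19)
  8P = (11, 35)
  ... (continuing to 40P)
  40P = O

ord(P) = 40


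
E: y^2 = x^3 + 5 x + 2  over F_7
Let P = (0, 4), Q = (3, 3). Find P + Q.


P != Q, so use the chord formula.
s = (y2 - y1) / (x2 - x1) = (6) / (3) mod 7 = 2
x3 = s^2 - x1 - x2 mod 7 = 2^2 - 0 - 3 = 1
y3 = s (x1 - x3) - y1 mod 7 = 2 * (0 - 1) - 4 = 1

P + Q = (1, 1)


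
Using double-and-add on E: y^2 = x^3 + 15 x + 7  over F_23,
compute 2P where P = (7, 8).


k = 2 = 10_2 (binary, LSB first: 01)
Double-and-add from P = (7, 8):
  bit 0 = 0: acc unchanged = O
  bit 1 = 1: acc = O + (17, 0) = (17, 0)

2P = (17, 0)


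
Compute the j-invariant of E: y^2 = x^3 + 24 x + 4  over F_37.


Delta = -16(4 a^3 + 27 b^2) mod 37 = 15
-1728 * (4 a)^3 = -1728 * (4*24)^3 mod 37 = 23
j = 23 * 15^(-1) mod 37 = 4

j = 4 (mod 37)


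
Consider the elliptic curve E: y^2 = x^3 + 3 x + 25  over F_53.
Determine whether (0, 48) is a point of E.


Check whether y^2 = x^3 + 3 x + 25 (mod 53) for (x, y) = (0, 48).
LHS: y^2 = 48^2 mod 53 = 25
RHS: x^3 + 3 x + 25 = 0^3 + 3*0 + 25 mod 53 = 25
LHS = RHS

Yes, on the curve


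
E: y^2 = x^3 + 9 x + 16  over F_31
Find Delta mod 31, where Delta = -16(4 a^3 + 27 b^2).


4 a^3 + 27 b^2 = 4*9^3 + 27*16^2 = 2916 + 6912 = 9828
Delta = -16 * (9828) = -157248
Delta mod 31 = 15

Delta = 15 (mod 31)


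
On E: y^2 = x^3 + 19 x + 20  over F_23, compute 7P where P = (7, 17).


k = 7 = 111_2 (binary, LSB first: 111)
Double-and-add from P = (7, 17):
  bit 0 = 1: acc = O + (7, 17) = (7, 17)
  bit 1 = 1: acc = (7, 17) + (17, 14) = (3, 14)
  bit 2 = 1: acc = (3, 14) + (15, 0) = (7, 6)

7P = (7, 6)


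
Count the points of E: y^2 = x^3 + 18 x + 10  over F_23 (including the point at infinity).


For each x in F_23, count y with y^2 = x^3 + 18 x + 10 mod 23:
  x = 1: RHS = 6, y in [11, 12]  -> 2 point(s)
  x = 2: RHS = 8, y in [10, 13]  -> 2 point(s)
  x = 4: RHS = 8, y in [10, 13]  -> 2 point(s)
  x = 5: RHS = 18, y in [8, 15]  -> 2 point(s)
  x = 6: RHS = 12, y in [9, 14]  -> 2 point(s)
  x = 9: RHS = 4, y in [2, 21]  -> 2 point(s)
  x = 13: RHS = 3, y in [7, 16]  -> 2 point(s)
  x = 14: RHS = 16, y in [4, 19]  -> 2 point(s)
  x = 16: RHS = 1, y in [1, 22]  -> 2 point(s)
  x = 17: RHS = 8, y in [10, 13]  -> 2 point(s)
  x = 18: RHS = 2, y in [5, 18]  -> 2 point(s)
  x = 19: RHS = 12, y in [9, 14]  -> 2 point(s)
  x = 21: RHS = 12, y in [9, 14]  -> 2 point(s)
Affine points: 26. Add the point at infinity: total = 27.

#E(F_23) = 27
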